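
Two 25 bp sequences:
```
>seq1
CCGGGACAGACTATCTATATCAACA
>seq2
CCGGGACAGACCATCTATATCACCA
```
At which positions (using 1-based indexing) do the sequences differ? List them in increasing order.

Scanning 1-based: 12: T/C; 23: A/C.

12, 23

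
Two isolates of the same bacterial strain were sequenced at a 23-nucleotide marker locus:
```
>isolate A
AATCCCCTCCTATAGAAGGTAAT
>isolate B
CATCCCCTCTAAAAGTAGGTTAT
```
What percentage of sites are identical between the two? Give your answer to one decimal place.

73.9%

6 positions differ (1, 10, 11, 13, 16, 21), so 17 of 23 match: 17/23 = 73.91%.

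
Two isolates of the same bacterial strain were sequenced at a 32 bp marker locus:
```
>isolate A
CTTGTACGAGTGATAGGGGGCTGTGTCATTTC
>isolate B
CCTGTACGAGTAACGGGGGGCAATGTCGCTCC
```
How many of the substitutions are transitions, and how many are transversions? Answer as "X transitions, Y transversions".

8 transitions, 1 transversion

Transitions (purine↔purine or pyrimidine↔pyrimidine): 2 T→C, 12 G→A, 14 T→C, 15 A→G, 23 G→A, 28 A→G, 29 T→C, 31 T→C.
Transversions (purine↔pyrimidine): 22 T→A.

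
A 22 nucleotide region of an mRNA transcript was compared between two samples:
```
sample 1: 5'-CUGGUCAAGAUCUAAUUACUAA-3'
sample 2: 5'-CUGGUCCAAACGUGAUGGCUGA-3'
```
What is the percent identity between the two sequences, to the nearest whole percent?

Mismatches at positions 7, 9, 11, 12, 14, 17, 18, 21 (1-based): 8 of 22.
Identical positions: 14/22 = 63.64% → 64%.

64%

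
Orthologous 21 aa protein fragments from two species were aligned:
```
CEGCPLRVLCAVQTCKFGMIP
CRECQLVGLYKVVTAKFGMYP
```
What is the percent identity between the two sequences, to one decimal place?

52.4%

10 positions differ (2, 3, 5, 7, 8, 10, 11, 13, 15, 20), so 11 of 21 match: 11/21 = 52.38%.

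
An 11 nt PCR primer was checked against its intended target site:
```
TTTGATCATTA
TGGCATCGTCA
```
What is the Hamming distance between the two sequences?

5

Comparing position by position, 5 positions differ: 2 (T/G), 3 (T/G), 4 (G/C), 8 (A/G), 10 (T/C).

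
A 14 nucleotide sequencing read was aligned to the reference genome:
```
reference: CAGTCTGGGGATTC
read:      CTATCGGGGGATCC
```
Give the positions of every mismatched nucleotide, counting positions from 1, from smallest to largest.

Scanning 1-based: 2: A/T; 3: G/A; 6: T/G; 13: T/C.

2, 3, 6, 13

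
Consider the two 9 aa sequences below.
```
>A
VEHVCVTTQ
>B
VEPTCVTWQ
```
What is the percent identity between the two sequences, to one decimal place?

3 positions differ (3, 4, 8), so 6 of 9 match: 6/9 = 66.67%.

66.7%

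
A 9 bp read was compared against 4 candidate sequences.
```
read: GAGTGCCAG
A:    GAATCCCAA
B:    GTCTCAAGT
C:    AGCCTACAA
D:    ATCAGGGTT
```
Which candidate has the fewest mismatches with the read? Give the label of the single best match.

A

Hamming distances to read — A: 3; B: 7; C: 7; D: 8.
Smallest is A with 3 mismatches.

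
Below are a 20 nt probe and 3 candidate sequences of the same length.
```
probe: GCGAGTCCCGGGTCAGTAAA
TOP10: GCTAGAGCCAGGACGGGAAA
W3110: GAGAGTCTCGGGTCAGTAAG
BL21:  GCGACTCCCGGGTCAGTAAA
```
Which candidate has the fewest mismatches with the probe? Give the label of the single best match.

Hamming distances to probe — TOP10: 7; W3110: 3; BL21: 1.
Smallest is BL21 with 1 mismatch.

BL21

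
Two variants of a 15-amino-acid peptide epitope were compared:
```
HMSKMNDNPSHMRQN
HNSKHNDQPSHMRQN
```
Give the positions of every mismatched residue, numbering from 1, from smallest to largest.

2, 5, 8

Differences at position 2 (M→N), position 5 (M→H), position 8 (N→Q).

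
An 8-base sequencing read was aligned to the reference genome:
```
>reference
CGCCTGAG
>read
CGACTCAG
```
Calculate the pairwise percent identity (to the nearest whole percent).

Mismatches at positions 3, 6 (1-based): 2 of 8.
Identical positions: 6/8 = 75% → 75%.

75%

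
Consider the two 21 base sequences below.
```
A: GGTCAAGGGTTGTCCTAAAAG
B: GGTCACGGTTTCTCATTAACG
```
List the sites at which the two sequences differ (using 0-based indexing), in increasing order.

5, 8, 11, 14, 16, 19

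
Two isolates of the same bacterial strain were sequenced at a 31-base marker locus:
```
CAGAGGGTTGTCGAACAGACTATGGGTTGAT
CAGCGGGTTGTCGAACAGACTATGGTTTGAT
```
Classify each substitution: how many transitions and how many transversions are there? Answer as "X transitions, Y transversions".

0 transitions, 2 transversions

Mismatches (1-based):
site 4: A→C (purine→pyrimidine, transversion)
site 26: G→T (purine→pyrimidine, transversion)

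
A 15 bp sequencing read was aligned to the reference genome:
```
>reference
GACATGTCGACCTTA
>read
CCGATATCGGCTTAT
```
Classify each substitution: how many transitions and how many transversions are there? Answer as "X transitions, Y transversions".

3 transitions, 5 transversions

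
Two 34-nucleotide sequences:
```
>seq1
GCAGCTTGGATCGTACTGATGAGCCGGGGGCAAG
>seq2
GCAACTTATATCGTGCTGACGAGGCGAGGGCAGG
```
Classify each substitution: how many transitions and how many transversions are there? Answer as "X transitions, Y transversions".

6 transitions, 2 transversions

Transitions (purine↔purine or pyrimidine↔pyrimidine): 4 G→A, 8 G→A, 15 A→G, 20 T→C, 27 G→A, 33 A→G.
Transversions (purine↔pyrimidine): 9 G→T, 24 C→G.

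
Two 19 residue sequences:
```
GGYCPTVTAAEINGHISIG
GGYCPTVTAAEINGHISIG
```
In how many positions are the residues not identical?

The two sequences are identical at every position.

0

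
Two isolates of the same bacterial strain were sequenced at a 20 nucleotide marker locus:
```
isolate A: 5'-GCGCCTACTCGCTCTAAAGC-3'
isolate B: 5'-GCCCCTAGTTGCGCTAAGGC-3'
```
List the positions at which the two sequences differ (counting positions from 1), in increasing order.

Differences at position 3 (G→C), position 8 (C→G), position 10 (C→T), position 13 (T→G), position 18 (A→G).

3, 8, 10, 13, 18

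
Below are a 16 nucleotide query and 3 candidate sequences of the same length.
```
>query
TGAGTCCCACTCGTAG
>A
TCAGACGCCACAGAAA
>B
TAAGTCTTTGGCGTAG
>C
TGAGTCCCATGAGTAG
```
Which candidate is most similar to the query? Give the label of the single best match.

C

Hamming distances to query — A: 9; B: 6; C: 3.
Smallest is C with 3 mismatches.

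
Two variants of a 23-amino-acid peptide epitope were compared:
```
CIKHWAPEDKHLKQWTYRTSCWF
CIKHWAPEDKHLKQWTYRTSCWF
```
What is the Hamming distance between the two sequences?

0

No positions differ; the sequences are identical.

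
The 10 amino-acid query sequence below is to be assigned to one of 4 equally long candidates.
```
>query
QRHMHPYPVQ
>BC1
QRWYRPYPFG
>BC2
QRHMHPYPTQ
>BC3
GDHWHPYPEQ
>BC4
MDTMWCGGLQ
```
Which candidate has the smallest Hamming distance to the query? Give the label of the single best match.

BC2

BC1 differs at 5 residues; BC2 differs at 1 residue; BC3 differs at 4 residues; BC4 differs at 8 residues. The closest is BC2.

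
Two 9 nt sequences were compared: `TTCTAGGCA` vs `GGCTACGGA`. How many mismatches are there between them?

The sequences differ at sites 1, 2, 6, 8 (1-based) — 4 in total.

4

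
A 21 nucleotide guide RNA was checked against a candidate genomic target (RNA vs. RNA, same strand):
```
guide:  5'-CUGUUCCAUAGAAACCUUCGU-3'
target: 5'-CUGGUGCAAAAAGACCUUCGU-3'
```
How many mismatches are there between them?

5

Mismatches (1-based): position 4: U→G; position 6: C→G; position 9: U→A; position 11: G→A; position 13: A→G.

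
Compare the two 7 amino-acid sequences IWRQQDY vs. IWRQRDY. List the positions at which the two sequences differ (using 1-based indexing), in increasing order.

Differences at position 5 (Q→R).

5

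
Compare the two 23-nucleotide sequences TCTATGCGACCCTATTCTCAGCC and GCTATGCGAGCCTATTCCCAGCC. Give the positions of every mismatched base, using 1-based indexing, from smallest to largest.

Scanning 1-based: 1: T/G; 10: C/G; 18: T/C.

1, 10, 18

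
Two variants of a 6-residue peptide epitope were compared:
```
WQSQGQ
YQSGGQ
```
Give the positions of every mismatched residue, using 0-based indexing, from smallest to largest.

0, 3

Differences at position 0 (W→Y), position 3 (Q→G).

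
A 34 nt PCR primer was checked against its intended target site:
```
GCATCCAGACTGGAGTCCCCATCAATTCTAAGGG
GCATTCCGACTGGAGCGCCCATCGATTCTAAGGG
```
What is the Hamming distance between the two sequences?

5

The sequences differ at sites 5, 7, 16, 17, 24 (1-based) — 5 in total.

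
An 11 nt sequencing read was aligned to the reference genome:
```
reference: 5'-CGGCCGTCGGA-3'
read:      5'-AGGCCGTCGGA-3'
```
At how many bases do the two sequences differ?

1

Mismatches (1-based): base 1: C→A.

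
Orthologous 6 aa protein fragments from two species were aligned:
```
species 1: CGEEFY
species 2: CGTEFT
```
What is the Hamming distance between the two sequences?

Mismatches (1-based): residue 3: E→T; residue 6: Y→T.

2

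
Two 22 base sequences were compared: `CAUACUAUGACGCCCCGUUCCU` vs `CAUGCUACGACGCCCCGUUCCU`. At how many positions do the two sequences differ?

Comparing position by position, 2 positions differ: 4 (A/G), 8 (U/C).

2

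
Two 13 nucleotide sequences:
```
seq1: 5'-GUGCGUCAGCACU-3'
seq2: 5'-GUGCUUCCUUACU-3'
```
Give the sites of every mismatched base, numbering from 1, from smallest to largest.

Differences at site 5 (G→U), site 8 (A→C), site 9 (G→U), site 10 (C→U).

5, 8, 9, 10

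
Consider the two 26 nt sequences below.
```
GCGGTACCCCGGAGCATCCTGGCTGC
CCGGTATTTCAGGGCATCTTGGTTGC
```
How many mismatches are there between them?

Comparing position by position, 8 sites differ: 1 (G/C), 7 (C/T), 8 (C/T), 9 (C/T), 11 (G/A), 13 (A/G), 19 (C/T), 23 (C/T).

8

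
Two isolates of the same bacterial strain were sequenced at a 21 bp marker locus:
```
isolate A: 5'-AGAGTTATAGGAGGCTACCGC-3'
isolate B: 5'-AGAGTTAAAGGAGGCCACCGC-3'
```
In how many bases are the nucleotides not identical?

2

The sequences differ at bases 8, 16 (1-based) — 2 in total.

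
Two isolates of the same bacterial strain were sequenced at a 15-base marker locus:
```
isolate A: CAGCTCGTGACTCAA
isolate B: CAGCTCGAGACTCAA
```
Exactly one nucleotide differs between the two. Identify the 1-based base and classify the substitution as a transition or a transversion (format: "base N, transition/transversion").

The sequences differ only at base 8: T→A (pyrimidine→purine), a transversion.

base 8, transversion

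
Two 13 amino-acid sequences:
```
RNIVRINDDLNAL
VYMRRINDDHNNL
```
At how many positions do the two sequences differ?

Mismatches (1-based): position 1: R→V; position 2: N→Y; position 3: I→M; position 4: V→R; position 10: L→H; position 12: A→N.

6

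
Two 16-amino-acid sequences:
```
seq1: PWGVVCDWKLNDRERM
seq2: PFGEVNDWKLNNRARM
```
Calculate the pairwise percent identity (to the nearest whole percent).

69%

Mismatches at positions 2, 4, 6, 12, 14 (1-based): 5 of 16.
Identical positions: 11/16 = 68.75% → 69%.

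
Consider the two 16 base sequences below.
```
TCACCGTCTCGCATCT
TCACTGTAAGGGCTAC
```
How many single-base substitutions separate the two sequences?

The sequences differ at positions 5, 8, 9, 10, 12, 13, 15, 16 (1-based) — 8 in total.

8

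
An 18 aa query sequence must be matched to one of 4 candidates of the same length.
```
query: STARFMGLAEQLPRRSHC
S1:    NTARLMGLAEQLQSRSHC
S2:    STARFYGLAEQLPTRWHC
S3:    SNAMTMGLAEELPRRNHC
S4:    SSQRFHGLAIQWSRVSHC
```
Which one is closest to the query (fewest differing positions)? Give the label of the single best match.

S2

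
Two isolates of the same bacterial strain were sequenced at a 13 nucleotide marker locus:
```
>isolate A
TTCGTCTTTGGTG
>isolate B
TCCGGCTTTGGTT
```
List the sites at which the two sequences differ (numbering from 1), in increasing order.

Scanning 1-based: 2: T/C; 5: T/G; 13: G/T.

2, 5, 13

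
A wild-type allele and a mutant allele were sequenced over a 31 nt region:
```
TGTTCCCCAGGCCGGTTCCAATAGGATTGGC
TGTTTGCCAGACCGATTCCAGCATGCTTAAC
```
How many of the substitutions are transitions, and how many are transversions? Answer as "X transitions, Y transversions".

7 transitions, 3 transversions

Transitions (purine↔purine or pyrimidine↔pyrimidine): 5 C→T, 11 G→A, 15 G→A, 21 A→G, 22 T→C, 29 G→A, 30 G→A.
Transversions (purine↔pyrimidine): 6 C→G, 24 G→T, 26 A→C.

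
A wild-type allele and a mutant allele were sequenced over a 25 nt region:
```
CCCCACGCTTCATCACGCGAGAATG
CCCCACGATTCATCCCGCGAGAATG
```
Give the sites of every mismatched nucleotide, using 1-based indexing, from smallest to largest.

Differences at site 8 (C→A), site 15 (A→C).

8, 15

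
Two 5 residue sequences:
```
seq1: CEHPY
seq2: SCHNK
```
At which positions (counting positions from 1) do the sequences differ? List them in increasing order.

Scanning 1-based: 1: C/S; 2: E/C; 4: P/N; 5: Y/K.

1, 2, 4, 5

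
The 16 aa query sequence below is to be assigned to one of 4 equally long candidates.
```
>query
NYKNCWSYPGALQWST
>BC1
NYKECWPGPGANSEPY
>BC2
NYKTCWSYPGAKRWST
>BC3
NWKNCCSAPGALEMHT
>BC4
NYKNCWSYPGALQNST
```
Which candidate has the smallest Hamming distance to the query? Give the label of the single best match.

BC4

Hamming distances to query — BC1: 8; BC2: 3; BC3: 6; BC4: 1.
Smallest is BC4 with 1 mismatch.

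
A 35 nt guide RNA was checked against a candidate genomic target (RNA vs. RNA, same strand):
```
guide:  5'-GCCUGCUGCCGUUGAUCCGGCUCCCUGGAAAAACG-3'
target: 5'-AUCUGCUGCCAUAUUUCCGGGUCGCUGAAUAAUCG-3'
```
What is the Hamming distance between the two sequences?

Comparing position by position, 11 positions differ: 1 (G/A), 2 (C/U), 11 (G/A), 13 (U/A), 14 (G/U), 15 (A/U), 21 (C/G), 24 (C/G), 28 (G/A), 30 (A/U), 33 (A/U).

11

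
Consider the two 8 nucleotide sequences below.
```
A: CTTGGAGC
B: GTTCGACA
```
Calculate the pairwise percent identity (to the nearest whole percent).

50%

Mismatches at positions 1, 4, 7, 8 (1-based): 4 of 8.
Identical positions: 4/8 = 50% → 50%.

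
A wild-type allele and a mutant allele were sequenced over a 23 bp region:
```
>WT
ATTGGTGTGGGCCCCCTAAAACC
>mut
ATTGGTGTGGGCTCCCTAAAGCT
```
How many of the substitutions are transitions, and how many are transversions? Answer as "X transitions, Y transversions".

3 transitions, 0 transversions

Transitions (purine↔purine or pyrimidine↔pyrimidine): 13 C→T, 21 A→G, 23 C→T.
Transversions (purine↔pyrimidine): none.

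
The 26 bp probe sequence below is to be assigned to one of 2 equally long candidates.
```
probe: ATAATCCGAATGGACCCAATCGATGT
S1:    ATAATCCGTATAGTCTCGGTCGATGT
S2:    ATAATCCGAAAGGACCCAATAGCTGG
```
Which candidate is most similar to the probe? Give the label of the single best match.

S2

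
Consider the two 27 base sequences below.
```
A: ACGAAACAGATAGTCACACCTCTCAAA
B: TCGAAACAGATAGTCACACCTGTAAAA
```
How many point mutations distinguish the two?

3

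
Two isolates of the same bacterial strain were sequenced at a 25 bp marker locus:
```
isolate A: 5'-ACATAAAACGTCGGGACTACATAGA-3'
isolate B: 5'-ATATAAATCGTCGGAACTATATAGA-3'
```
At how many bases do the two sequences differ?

The sequences differ at bases 2, 8, 15, 20 (1-based) — 4 in total.

4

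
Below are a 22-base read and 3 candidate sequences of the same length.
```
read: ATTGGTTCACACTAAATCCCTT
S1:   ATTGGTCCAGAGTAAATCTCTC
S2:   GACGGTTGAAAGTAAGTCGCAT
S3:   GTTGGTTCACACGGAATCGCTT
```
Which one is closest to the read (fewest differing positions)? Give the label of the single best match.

S3

S1 differs at 5 positions; S2 differs at 9 positions; S3 differs at 4 positions. The closest is S3.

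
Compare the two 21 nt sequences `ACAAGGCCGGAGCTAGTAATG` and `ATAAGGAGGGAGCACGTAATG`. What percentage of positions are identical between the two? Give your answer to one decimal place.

76.2%

Mismatches at positions 2, 7, 8, 14, 15 (1-based): 5 of 21.
Identical positions: 16/21 = 76.19% → 76.2%.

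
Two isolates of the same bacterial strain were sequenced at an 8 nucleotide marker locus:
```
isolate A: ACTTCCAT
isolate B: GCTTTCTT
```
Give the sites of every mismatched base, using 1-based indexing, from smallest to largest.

1, 5, 7

Differences at site 1 (A→G), site 5 (C→T), site 7 (A→T).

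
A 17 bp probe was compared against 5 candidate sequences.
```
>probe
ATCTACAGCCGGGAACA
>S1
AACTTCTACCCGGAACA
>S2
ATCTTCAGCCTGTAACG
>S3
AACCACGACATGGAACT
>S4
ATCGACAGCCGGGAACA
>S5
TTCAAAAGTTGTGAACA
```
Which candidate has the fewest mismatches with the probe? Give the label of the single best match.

Hamming distances to probe — S1: 5; S2: 4; S3: 7; S4: 1; S5: 6.
Smallest is S4 with 1 mismatch.

S4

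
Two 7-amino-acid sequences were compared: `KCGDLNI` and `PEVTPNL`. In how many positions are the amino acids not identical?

Mismatches (1-based): position 1: K→P; position 2: C→E; position 3: G→V; position 4: D→T; position 5: L→P; position 7: I→L.

6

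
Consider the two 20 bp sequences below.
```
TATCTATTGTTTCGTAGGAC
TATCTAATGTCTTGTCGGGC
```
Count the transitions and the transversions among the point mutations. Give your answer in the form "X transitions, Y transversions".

3 transitions, 2 transversions

Transitions (purine↔purine or pyrimidine↔pyrimidine): 11 T→C, 13 C→T, 19 A→G.
Transversions (purine↔pyrimidine): 7 T→A, 16 A→C.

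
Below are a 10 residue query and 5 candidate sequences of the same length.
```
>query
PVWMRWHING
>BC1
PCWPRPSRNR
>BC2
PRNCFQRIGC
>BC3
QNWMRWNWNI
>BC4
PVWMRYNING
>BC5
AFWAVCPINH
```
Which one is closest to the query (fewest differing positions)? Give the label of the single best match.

BC4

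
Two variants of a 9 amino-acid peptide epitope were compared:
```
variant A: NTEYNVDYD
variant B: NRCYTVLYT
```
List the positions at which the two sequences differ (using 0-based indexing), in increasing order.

1, 2, 4, 6, 8

Scanning 0-based: 1: T/R; 2: E/C; 4: N/T; 6: D/L; 8: D/T.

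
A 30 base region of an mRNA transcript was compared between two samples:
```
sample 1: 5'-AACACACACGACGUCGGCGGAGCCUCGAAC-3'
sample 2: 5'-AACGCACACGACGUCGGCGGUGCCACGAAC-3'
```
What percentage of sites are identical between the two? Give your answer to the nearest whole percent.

90%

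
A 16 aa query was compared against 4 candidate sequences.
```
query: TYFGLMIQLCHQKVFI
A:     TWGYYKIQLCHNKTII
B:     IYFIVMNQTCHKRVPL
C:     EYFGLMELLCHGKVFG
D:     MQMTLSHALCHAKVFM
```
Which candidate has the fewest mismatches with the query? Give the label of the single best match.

A differs at 8 residues; B differs at 9 residues; C differs at 5 residues; D differs at 9 residues. The closest is C.

C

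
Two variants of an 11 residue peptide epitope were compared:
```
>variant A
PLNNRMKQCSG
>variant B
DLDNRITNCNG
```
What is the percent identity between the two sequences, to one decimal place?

Mismatches at positions 1, 3, 6, 7, 8, 10 (1-based): 6 of 11.
Identical positions: 5/11 = 45.45% → 45.5%.

45.5%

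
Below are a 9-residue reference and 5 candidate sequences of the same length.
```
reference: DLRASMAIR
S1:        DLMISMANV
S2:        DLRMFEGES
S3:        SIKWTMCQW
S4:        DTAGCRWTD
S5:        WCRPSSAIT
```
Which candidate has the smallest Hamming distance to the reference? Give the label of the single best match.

S1

S1 differs at 4 residues; S2 differs at 6 residues; S3 differs at 8 residues; S4 differs at 8 residues; S5 differs at 5 residues. The closest is S1.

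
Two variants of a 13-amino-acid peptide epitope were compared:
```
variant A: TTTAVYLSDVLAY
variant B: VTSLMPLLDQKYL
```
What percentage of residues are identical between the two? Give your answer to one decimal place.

Mismatches at positions 1, 3, 4, 5, 6, 8, 10, 11, 12, 13 (1-based): 10 of 13.
Identical positions: 3/13 = 23.08% → 23.1%.

23.1%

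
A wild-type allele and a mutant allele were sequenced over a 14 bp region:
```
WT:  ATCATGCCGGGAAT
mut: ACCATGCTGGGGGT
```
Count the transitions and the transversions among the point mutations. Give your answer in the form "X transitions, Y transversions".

Transitions (purine↔purine or pyrimidine↔pyrimidine): 2 T→C, 8 C→T, 12 A→G, 13 A→G.
Transversions (purine↔pyrimidine): none.

4 transitions, 0 transversions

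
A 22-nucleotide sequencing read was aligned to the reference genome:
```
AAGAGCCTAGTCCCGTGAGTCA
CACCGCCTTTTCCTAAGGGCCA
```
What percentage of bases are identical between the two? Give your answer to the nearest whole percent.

Mismatches at positions 1, 3, 4, 9, 10, 14, 15, 16, 18, 20 (1-based): 10 of 22.
Identical positions: 12/22 = 54.55% → 55%.

55%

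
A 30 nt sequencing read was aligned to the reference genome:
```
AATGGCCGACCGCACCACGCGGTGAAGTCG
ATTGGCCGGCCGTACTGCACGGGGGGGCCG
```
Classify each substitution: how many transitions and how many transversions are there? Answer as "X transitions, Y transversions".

8 transitions, 2 transversions

Mismatches (1-based):
site 2: A→T (purine→pyrimidine, transversion)
site 9: A→G (purine→purine, transition)
site 13: C→T (pyrimidine→pyrimidine, transition)
site 16: C→T (pyrimidine→pyrimidine, transition)
site 17: A→G (purine→purine, transition)
site 19: G→A (purine→purine, transition)
site 23: T→G (pyrimidine→purine, transversion)
site 25: A→G (purine→purine, transition)
site 26: A→G (purine→purine, transition)
site 28: T→C (pyrimidine→pyrimidine, transition)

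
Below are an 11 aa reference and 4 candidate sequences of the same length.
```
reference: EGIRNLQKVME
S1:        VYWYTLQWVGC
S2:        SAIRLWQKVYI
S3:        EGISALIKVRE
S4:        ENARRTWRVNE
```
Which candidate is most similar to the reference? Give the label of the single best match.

Hamming distances to reference — S1: 8; S2: 6; S3: 4; S4: 7.
Smallest is S3 with 4 mismatches.

S3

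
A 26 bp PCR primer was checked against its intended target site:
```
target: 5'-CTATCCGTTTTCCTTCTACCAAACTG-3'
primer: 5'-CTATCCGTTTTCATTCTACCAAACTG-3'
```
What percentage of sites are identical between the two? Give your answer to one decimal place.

1 position differs (13), so 25 of 26 match: 25/26 = 96.15%.

96.2%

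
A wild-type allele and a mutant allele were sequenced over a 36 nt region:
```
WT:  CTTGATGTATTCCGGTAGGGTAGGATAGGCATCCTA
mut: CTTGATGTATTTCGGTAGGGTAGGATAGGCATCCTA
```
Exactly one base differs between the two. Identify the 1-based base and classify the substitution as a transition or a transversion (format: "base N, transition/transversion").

Base 12 changes C→T. C is a pyrimidine and T is a pyrimidine, so this is a transition.

base 12, transition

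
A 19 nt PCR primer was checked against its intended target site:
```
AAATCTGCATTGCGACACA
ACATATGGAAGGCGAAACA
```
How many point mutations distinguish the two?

6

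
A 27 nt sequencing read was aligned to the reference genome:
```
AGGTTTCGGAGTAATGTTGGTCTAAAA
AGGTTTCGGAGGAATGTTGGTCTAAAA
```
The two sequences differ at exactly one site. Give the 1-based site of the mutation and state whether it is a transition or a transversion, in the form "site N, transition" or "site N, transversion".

site 12, transversion

The sequences differ only at site 12: T→G (pyrimidine→purine), a transversion.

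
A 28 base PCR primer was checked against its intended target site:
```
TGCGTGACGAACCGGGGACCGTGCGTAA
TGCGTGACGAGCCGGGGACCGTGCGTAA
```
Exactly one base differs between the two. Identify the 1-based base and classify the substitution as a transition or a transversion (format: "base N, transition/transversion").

Base 11 changes A→G. A is a purine and G is a purine, so this is a transition.

base 11, transition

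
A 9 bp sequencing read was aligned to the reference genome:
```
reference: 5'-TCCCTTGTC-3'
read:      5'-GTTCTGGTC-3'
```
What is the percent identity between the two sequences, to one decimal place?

Mismatches at positions 1, 2, 3, 6 (1-based): 4 of 9.
Identical positions: 5/9 = 55.56% → 55.6%.

55.6%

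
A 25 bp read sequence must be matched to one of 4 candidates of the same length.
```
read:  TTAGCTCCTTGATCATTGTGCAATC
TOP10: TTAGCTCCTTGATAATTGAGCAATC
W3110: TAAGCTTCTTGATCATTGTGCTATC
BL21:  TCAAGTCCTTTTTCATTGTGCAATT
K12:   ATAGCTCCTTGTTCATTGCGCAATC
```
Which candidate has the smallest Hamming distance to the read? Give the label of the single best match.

TOP10

Hamming distances to read — TOP10: 2; W3110: 3; BL21: 6; K12: 3.
Smallest is TOP10 with 2 mismatches.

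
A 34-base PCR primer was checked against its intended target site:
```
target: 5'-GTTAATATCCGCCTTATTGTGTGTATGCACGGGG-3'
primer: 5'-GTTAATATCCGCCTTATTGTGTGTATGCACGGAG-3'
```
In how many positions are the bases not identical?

The sequences differ at positions 33 (1-based) — 1 in total.

1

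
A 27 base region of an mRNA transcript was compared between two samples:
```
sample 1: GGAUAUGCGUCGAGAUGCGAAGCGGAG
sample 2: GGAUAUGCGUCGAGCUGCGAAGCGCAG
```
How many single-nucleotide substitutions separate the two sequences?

Comparing position by position, 2 bases differ: 15 (A/C), 25 (G/C).

2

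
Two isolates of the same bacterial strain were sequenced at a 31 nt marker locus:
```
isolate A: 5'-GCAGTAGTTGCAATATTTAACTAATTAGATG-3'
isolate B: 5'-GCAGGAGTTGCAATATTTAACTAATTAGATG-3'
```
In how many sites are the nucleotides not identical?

1

Mismatches (1-based): site 5: T→G.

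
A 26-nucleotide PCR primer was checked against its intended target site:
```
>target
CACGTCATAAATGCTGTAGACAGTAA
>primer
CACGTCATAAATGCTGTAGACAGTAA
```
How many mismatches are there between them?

0

No positions differ; the sequences are identical.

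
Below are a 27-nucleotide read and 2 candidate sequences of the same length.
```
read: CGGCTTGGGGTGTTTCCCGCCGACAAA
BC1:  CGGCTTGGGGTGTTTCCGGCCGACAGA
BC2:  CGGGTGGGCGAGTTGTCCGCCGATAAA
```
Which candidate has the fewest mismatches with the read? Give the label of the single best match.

Hamming distances to read — BC1: 2; BC2: 7.
Smallest is BC1 with 2 mismatches.

BC1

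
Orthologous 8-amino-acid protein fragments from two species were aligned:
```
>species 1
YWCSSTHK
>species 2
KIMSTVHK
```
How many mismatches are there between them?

Mismatches (1-based): residue 1: Y→K; residue 2: W→I; residue 3: C→M; residue 5: S→T; residue 6: T→V.

5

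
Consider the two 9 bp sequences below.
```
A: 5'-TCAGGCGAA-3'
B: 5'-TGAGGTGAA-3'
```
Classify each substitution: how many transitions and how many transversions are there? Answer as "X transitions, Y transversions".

1 transition, 1 transversion

Transitions (purine↔purine or pyrimidine↔pyrimidine): 6 C→T.
Transversions (purine↔pyrimidine): 2 C→G.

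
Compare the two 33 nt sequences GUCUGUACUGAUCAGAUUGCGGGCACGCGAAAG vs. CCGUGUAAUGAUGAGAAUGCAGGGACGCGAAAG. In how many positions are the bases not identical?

8

Comparing position by position, 8 positions differ: 1 (G/C), 2 (U/C), 3 (C/G), 8 (C/A), 13 (C/G), 17 (U/A), 21 (G/A), 24 (C/G).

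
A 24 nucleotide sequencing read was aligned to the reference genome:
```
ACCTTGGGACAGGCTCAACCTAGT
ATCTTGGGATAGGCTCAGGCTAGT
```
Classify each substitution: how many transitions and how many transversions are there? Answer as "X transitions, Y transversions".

Mismatches (1-based):
base 2: C→T (pyrimidine→pyrimidine, transition)
base 10: C→T (pyrimidine→pyrimidine, transition)
base 18: A→G (purine→purine, transition)
base 19: C→G (pyrimidine→purine, transversion)

3 transitions, 1 transversion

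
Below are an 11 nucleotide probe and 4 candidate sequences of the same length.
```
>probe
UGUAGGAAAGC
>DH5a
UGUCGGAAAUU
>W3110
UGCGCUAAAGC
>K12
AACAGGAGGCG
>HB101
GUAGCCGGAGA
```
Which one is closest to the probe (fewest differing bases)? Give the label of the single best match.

DH5a differs at 3 bases; W3110 differs at 4 bases; K12 differs at 7 bases; HB101 differs at 9 bases. The closest is DH5a.

DH5a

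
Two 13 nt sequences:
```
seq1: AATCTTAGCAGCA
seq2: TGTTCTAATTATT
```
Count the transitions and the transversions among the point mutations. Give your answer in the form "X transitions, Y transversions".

Transitions (purine↔purine or pyrimidine↔pyrimidine): 2 A→G, 4 C→T, 5 T→C, 8 G→A, 9 C→T, 11 G→A, 12 C→T.
Transversions (purine↔pyrimidine): 1 A→T, 10 A→T, 13 A→T.

7 transitions, 3 transversions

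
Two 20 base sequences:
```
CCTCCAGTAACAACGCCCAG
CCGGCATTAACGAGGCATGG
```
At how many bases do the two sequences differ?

Comparing position by position, 8 bases differ: 3 (T/G), 4 (C/G), 7 (G/T), 12 (A/G), 14 (C/G), 17 (C/A), 18 (C/T), 19 (A/G).

8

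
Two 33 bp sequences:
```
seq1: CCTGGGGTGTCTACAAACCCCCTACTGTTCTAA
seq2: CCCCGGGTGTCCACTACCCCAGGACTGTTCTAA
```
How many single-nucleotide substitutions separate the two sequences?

Comparing position by position, 8 positions differ: 3 (T/C), 4 (G/C), 12 (T/C), 15 (A/T), 17 (A/C), 21 (C/A), 22 (C/G), 23 (T/G).

8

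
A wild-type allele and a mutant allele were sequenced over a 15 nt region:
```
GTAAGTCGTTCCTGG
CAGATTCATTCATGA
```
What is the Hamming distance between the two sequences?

7

The sequences differ at positions 1, 2, 3, 5, 8, 12, 15 (1-based) — 7 in total.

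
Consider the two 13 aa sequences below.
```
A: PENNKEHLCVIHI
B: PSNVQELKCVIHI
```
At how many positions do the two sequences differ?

5

The sequences differ at positions 2, 4, 5, 7, 8 (1-based) — 5 in total.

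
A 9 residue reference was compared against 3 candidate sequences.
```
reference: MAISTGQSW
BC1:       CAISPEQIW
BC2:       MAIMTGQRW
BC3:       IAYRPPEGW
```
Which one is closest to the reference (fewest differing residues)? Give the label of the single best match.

BC2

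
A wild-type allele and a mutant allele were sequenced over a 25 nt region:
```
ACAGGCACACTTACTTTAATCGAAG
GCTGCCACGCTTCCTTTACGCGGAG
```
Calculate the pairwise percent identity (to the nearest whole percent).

Mismatches at positions 1, 3, 5, 9, 13, 19, 20, 23 (1-based): 8 of 25.
Identical positions: 17/25 = 68% → 68%.

68%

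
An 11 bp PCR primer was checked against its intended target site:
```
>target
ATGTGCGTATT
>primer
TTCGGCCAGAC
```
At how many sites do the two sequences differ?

The sequences differ at sites 1, 3, 4, 7, 8, 9, 10, 11 (1-based) — 8 in total.

8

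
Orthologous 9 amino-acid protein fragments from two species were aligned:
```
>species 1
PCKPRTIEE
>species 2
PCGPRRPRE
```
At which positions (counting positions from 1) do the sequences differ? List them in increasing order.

3, 6, 7, 8

Scanning 1-based: 3: K/G; 6: T/R; 7: I/P; 8: E/R.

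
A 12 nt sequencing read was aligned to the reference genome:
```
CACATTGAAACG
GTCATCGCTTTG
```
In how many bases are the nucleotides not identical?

7

Comparing position by position, 7 bases differ: 1 (C/G), 2 (A/T), 6 (T/C), 8 (A/C), 9 (A/T), 10 (A/T), 11 (C/T).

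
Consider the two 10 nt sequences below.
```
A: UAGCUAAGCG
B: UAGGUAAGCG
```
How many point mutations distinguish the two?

1

Mismatches (1-based): base 4: C→G.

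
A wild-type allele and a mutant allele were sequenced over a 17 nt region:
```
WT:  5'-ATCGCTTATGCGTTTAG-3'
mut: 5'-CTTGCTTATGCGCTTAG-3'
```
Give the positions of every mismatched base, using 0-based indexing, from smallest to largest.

0, 2, 12

Differences at position 0 (A→C), position 2 (C→T), position 12 (T→C).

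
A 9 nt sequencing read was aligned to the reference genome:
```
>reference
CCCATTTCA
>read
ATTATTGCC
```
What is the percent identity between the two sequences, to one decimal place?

44.4%

Mismatches at positions 1, 2, 3, 7, 9 (1-based): 5 of 9.
Identical positions: 4/9 = 44.44% → 44.4%.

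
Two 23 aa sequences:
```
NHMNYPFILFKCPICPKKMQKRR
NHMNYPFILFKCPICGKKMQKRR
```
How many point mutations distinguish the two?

1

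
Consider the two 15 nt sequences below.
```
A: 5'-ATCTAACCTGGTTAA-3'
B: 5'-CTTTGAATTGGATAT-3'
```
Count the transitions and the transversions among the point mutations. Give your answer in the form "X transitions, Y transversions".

Mismatches (1-based):
base 1: A→C (purine→pyrimidine, transversion)
base 3: C→T (pyrimidine→pyrimidine, transition)
base 5: A→G (purine→purine, transition)
base 7: C→A (pyrimidine→purine, transversion)
base 8: C→T (pyrimidine→pyrimidine, transition)
base 12: T→A (pyrimidine→purine, transversion)
base 15: A→T (purine→pyrimidine, transversion)

3 transitions, 4 transversions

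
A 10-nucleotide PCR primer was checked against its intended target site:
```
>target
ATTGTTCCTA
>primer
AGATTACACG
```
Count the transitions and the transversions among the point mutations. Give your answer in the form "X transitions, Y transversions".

Transitions (purine↔purine or pyrimidine↔pyrimidine): 9 T→C, 10 A→G.
Transversions (purine↔pyrimidine): 2 T→G, 3 T→A, 4 G→T, 6 T→A, 8 C→A.

2 transitions, 5 transversions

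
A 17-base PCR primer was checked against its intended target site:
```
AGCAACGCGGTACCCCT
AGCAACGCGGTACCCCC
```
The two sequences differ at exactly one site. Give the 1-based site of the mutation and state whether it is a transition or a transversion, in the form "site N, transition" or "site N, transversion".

site 17, transition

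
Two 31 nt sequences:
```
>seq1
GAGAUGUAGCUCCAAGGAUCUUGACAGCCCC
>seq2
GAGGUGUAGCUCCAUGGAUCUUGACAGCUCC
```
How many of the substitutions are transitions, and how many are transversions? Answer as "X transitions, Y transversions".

Mismatches (1-based):
position 4: A→G (purine→purine, transition)
position 15: A→U (purine→pyrimidine, transversion)
position 29: C→U (pyrimidine→pyrimidine, transition)

2 transitions, 1 transversion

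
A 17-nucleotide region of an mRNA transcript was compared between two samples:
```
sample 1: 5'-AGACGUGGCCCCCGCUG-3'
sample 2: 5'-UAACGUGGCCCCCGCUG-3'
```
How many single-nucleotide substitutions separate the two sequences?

Mismatches (1-based): base 1: A→U; base 2: G→A.

2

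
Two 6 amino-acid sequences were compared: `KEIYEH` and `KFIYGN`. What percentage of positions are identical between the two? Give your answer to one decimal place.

3 positions differ (2, 5, 6), so 3 of 6 match: 3/6 = 50%.

50.0%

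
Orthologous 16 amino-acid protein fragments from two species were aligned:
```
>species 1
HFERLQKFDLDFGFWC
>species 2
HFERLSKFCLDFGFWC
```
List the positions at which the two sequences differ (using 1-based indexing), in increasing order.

6, 9

Scanning 1-based: 6: Q/S; 9: D/C.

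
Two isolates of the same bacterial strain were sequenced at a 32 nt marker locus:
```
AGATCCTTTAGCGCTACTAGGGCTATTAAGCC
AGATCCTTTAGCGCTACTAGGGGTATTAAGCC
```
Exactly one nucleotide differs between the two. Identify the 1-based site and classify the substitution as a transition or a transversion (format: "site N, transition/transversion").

site 23, transversion

Site 23 changes C→G. C is a pyrimidine and G is a purine, so this is a transversion.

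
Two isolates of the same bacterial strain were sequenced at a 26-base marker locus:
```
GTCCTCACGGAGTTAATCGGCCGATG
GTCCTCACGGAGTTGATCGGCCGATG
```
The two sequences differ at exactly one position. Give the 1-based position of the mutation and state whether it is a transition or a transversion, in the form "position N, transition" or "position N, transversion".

position 15, transition

Position 15 changes A→G. A is a purine and G is a purine, so this is a transition.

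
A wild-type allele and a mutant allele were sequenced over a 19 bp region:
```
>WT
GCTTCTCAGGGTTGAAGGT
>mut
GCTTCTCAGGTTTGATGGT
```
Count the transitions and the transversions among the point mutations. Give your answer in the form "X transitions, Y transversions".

Transitions (purine↔purine or pyrimidine↔pyrimidine): none.
Transversions (purine↔pyrimidine): 11 G→T, 16 A→T.

0 transitions, 2 transversions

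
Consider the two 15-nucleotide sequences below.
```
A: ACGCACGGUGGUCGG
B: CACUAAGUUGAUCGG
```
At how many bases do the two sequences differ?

Mismatches (1-based): base 1: A→C; base 2: C→A; base 3: G→C; base 4: C→U; base 6: C→A; base 8: G→U; base 11: G→A.

7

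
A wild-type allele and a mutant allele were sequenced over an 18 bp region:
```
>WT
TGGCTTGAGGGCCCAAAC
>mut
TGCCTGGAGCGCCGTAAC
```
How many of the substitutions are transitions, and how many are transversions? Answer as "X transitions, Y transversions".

0 transitions, 5 transversions

Transitions (purine↔purine or pyrimidine↔pyrimidine): none.
Transversions (purine↔pyrimidine): 3 G→C, 6 T→G, 10 G→C, 14 C→G, 15 A→T.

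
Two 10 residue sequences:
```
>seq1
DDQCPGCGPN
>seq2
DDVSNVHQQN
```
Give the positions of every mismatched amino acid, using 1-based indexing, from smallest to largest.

3, 4, 5, 6, 7, 8, 9

Scanning 1-based: 3: Q/V; 4: C/S; 5: P/N; 6: G/V; 7: C/H; 8: G/Q; 9: P/Q.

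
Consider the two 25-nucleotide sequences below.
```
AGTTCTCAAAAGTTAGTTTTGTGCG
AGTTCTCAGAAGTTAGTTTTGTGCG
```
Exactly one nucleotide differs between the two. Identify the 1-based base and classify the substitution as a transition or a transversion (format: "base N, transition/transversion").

base 9, transition

The sequences differ only at base 9: A→G (purine→purine), a transition.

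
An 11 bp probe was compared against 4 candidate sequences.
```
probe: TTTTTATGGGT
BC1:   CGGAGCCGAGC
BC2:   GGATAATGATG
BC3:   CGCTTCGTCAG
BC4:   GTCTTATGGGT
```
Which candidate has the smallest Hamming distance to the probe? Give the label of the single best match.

Hamming distances to probe — BC1: 9; BC2: 7; BC3: 9; BC4: 2.
Smallest is BC4 with 2 mismatches.

BC4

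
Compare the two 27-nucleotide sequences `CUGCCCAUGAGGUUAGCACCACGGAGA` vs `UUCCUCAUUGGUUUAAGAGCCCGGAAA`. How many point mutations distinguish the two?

11

Comparing position by position, 11 positions differ: 1 (C/U), 3 (G/C), 5 (C/U), 9 (G/U), 10 (A/G), 12 (G/U), 16 (G/A), 17 (C/G), 19 (C/G), 21 (A/C), 26 (G/A).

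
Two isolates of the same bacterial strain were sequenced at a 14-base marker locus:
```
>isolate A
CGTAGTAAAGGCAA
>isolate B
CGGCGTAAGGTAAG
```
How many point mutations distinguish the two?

6

The sequences differ at positions 3, 4, 9, 11, 12, 14 (1-based) — 6 in total.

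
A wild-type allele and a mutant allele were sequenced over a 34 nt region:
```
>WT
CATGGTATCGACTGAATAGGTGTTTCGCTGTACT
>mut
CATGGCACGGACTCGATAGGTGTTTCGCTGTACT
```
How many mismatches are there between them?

5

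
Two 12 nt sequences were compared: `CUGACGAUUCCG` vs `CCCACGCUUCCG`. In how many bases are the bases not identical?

3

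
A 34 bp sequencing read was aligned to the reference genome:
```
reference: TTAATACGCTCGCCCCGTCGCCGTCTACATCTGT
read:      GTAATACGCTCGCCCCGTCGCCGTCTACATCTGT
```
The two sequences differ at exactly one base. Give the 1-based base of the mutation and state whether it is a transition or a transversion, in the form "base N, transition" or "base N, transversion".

base 1, transversion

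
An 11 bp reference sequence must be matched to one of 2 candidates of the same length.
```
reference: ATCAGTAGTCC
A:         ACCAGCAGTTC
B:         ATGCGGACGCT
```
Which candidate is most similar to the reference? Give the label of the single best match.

A

A differs at 3 sites; B differs at 6 sites. The closest is A.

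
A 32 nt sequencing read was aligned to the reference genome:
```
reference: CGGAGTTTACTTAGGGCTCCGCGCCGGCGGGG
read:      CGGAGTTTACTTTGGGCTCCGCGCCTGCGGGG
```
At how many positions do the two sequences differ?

2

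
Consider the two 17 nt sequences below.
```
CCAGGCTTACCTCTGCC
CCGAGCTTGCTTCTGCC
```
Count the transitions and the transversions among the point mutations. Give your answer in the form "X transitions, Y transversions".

4 transitions, 0 transversions

Mismatches (1-based):
base 3: A→G (purine→purine, transition)
base 4: G→A (purine→purine, transition)
base 9: A→G (purine→purine, transition)
base 11: C→T (pyrimidine→pyrimidine, transition)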